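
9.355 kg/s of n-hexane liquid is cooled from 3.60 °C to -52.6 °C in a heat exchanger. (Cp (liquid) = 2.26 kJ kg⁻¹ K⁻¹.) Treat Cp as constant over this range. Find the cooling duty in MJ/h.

Q = ṁ·Cp·ΔT = 9.355 × 2.26 × (-52.6 − 3.60) = -1188.2 kJ/s
Cooling duty = 4277.5 MJ/h

Q_c = 4280 MJ/h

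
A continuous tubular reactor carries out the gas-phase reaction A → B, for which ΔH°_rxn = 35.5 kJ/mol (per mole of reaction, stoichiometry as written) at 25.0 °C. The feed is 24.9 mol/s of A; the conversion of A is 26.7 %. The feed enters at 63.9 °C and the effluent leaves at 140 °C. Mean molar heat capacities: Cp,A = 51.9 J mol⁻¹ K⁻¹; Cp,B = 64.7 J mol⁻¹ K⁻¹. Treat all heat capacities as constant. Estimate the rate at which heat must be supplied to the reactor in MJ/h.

Q_in = 1240 MJ/h

Extent of reaction ξ = 0.267 × 24.9 = 6.6483 mol/s
Reaction term: ξ·ΔH°_rxn = 6.6483 × 35.5 = 236.01 kJ/s
Sensible, feed 63.9→25 °C: -50.271 kJ/s
Outlet flows (mol/s): A 18.252, B 6.6483
Sensible, products 25→140 °C: 158.4 kJ/s
Q = ΔH = 344.15 kJ/s = 344.15 kW
Heat supplied = 1238.9 MJ/h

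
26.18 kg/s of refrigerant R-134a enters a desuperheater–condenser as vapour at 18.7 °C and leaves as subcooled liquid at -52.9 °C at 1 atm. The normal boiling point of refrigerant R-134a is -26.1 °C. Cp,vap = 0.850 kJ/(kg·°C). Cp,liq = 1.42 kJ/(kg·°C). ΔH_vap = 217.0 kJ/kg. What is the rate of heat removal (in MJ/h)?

vapour 18.7→-26.1 °C: -38.08 kJ/kg
condensation at -26.1 °C: -217 kJ/kg
liquid -26.1→-52.9 °C: -38.056 kJ/kg
Δh = -38.08 + -217 + -38.056 = -293.14 kJ/kg
Q = ṁ·Δh = 26.18 kg/s × -293.14 kJ/kg = -7674.3 kJ/s
|Q| = 7674.3 kW = 27627 MJ/h

Q_c = 27600 MJ/h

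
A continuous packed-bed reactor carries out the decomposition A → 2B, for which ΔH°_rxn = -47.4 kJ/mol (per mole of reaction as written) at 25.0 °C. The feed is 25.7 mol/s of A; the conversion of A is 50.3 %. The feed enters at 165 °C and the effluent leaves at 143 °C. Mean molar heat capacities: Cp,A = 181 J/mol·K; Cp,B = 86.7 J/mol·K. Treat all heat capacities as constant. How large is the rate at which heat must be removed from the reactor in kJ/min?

Extent of reaction ξ = 0.503 × 25.7 = 12.927 mol/s
Reaction term: ξ·ΔH°_rxn = 12.927 × -47.4 = -612.74 kJ/s
Sensible, feed 165→25 °C: -651.24 kJ/s
Outlet flows (mol/s): A 12.773, B 25.854
Sensible, products 25→143 °C: 537.31 kJ/s
Q = ΔH = -726.67 kJ/s = -726.67 kW
Heat removed = 43600 kJ/min

Q_out = 43600 kJ/min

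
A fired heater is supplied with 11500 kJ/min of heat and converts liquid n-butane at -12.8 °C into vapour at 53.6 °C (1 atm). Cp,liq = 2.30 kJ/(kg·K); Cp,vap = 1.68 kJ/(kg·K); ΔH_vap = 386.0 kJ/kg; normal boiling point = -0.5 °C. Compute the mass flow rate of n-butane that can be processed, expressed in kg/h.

Δh = 2.30×(-0.5−-12.8) + 386.0 + 1.68×(53.6−-0.5) = 505.18 kJ/kg
Q = 11500 kJ/min = 191.67 kJ/s = 690000 kJ/h
ṁ = Q/Δh = 690000 / 505.18 = 1365.9 kg/h

ṁ = 1370 kg/h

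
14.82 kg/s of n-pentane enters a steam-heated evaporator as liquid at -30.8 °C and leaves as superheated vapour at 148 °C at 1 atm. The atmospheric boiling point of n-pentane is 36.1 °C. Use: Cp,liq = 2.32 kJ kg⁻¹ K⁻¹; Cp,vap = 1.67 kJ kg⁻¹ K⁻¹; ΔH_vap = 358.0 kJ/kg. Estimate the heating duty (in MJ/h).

liquid -30.8→36.1 °C: 155.21 kJ/kg
vaporisation at 36.1 °C: 358 kJ/kg
vapour 36.1→148 °C: 186.87 kJ/kg
Δh = 155.21 + 358 + 186.87 = 700.08 kJ/kg
Q = ṁ·Δh = 14.82 kg/s × 700.08 kJ/kg = 10375 kJ/s
|Q| = 10375 kW = 37351 MJ/h

Q = 37400 MJ/h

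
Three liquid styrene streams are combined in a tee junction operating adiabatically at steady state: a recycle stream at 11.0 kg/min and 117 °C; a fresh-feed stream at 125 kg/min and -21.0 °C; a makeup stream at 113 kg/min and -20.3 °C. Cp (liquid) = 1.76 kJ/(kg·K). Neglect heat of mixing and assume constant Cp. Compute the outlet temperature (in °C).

T_out = -14.6 °C

No heat crosses the boundary, so H_out = H_in.
Σ ṁᵢCp,ᵢTᵢ = 11.0×1.76×117 + 125×1.76×-21.0 + 113×1.76×-20.3 = -6392.1
Σ ṁᵢCp,ᵢ = 11.0×1.76 + 125×1.76 + 113×1.76 = 438.24
T_out = -6392.1 / 438.24 = -14.586 °C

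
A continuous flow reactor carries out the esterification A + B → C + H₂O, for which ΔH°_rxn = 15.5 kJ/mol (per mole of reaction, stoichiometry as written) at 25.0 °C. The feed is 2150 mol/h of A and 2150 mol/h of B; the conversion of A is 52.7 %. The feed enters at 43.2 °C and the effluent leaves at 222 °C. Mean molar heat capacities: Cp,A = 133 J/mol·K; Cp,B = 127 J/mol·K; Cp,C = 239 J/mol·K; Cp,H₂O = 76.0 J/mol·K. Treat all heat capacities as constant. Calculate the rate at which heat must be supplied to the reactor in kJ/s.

Q_in = 36.1 kJ/s

Extent of reaction ξ = 0.527 × 2150 = 1133 mol/h
Reaction term: ξ·ΔH°_rxn = 1133 × 15.5 = 17562 kJ/h
Sensible, feed 43.2→25 °C: -10174 kJ/h
Outlet flows (mol/h): A 1017, B 1017, C 1133, H₂O 1133
Sensible, products 25→222 °C: 122400 kJ/h
Q = ΔH = 129790 kJ/h = 36.052 kW
Heat supplied = 36.052 kJ/s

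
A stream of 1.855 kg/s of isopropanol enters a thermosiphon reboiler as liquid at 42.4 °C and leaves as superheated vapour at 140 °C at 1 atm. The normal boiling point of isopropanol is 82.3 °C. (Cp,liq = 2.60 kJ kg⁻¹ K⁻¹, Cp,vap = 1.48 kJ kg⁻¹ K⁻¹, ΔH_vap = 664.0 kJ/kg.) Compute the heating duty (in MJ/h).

liquid 42.4→82.3 °C: 103.74 kJ/kg
vaporisation at 82.3 °C: 664 kJ/kg
vapour 82.3→140 °C: 85.396 kJ/kg
Δh = 103.74 + 664 + 85.396 = 853.14 kJ/kg
Q = ṁ·Δh = 1.855 kg/s × 853.14 kJ/kg = 1582.6 kJ/s
|Q| = 1582.6 kW = 5697.2 MJ/h

Q = 5700 MJ/h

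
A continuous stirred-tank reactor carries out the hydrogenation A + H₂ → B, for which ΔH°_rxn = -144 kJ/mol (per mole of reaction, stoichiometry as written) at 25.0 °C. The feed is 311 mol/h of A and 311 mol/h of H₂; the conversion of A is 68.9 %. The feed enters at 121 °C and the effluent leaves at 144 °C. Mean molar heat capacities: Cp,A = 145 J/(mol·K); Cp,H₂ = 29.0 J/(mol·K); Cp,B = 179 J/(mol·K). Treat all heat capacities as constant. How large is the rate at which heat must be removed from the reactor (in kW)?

Q_out = 8.19 kW

Extent of reaction ξ = 0.689 × 311 = 214.28 mol/h
Reaction term: ξ·ΔH°_rxn = 214.28 × -144 = -30856 kJ/h
Sensible, feed 121→25 °C: -5194.9 kJ/h
Outlet flows (mol/h): A 96.721, H₂ 96.721, B 214.28
Sensible, products 25→144 °C: 6567.1 kJ/h
Q = ΔH = -29484 kJ/h = -8.19 kW
Heat removed = 8.19 kW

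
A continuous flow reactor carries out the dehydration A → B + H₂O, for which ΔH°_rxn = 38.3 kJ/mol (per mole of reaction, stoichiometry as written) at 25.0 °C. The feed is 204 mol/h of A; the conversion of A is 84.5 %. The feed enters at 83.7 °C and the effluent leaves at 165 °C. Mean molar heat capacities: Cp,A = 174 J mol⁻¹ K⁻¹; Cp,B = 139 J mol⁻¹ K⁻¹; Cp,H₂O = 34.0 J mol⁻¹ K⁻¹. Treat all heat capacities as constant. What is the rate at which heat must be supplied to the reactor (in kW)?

Q_in = 2.63 kW

Extent of reaction ξ = 0.845 × 204 = 172.38 mol/h
Reaction term: ξ·ΔH°_rxn = 172.38 × 38.3 = 6602.2 kJ/h
Sensible, feed 83.7→25 °C: -2083.6 kJ/h
Outlet flows (mol/h): A 31.62, B 172.38, H₂O 172.38
Sensible, products 25→165 °C: 4945.3 kJ/h
Q = ΔH = 9463.8 kJ/h = 2.6288 kW
Heat supplied = 2.6288 kW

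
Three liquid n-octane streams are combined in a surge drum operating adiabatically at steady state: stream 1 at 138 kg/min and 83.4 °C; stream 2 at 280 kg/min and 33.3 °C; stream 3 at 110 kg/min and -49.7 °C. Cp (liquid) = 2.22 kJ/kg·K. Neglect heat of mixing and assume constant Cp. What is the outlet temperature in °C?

T_out = 29.1 °C

Energy balance with Q = 0: Σ ṁᵢCp,ᵢ(T_out − Tᵢ) = 0
T_out = Σ ṁᵢCp,ᵢTᵢ / Σ ṁᵢCp,ᵢ
      = 34113 / 1172.2 = 29.103 °C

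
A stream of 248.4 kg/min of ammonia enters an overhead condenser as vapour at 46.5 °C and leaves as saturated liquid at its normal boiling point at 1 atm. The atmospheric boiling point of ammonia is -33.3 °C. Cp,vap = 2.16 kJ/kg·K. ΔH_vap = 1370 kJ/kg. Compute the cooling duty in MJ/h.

vapour 46.5→-33.3 °C: -172.37 kJ/kg
condensation at -33.3 °C: -1370 kJ/kg
Δh = -172.37 + -1370 = -1542.4 kJ/kg
Q = ṁ·Δh = 248.4 kg/min × -1542.4 kJ/kg = -383120 kJ/min
|Q| = 6385.4 kW = 22987 MJ/h

Q_c = 23000 MJ/h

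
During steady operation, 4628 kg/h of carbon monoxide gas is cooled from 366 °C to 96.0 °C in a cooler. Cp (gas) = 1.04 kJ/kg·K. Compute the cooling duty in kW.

Q_c = 361 kW

Q = ṁ·Cp·ΔT = 4628 × 1.04 × (96.0 − 366) = -1.2995e+06 kJ/h
Converting: 1.2995e+06 / 3600 s = 360.98 kW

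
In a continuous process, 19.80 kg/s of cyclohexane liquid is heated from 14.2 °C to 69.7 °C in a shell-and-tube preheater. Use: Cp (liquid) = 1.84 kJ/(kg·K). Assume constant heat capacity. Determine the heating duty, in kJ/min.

Q = ṁ·Cp·ΔT = 19.80 × 1.84 × (69.7 − 14.2) = 2022 kJ/s
Heating duty = 121320 kJ/min

Q = 121000 kJ/min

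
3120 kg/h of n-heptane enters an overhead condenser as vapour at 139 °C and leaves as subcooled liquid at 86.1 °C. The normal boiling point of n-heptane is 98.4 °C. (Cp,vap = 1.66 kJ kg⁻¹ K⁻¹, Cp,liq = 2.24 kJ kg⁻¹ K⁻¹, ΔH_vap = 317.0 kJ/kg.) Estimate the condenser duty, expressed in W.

vapour 139→98.4 °C: -67.396 kJ/kg
condensation at 98.4 °C: -317 kJ/kg
liquid 98.4→86.1 °C: -27.552 kJ/kg
Δh = -67.396 + -317 + -27.552 = -411.95 kJ/kg
Q = ṁ·Δh = 3120 kg/h × -411.95 kJ/kg = -1.2853e+06 kJ/h
|Q| = 357.02 kW = 357020 W

Q_c = 357000 W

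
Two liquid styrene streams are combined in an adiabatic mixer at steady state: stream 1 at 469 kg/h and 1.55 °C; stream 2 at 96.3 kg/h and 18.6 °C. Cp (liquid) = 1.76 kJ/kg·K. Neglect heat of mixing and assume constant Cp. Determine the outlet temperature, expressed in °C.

No heat crosses the boundary, so H_out = H_in.
T_out = Σ ṁᵢCp,ᵢTᵢ / Σ ṁᵢCp,ᵢ
      = 4431.9 / 994.93 = 4.4545 °C

T_out = 4.45 °C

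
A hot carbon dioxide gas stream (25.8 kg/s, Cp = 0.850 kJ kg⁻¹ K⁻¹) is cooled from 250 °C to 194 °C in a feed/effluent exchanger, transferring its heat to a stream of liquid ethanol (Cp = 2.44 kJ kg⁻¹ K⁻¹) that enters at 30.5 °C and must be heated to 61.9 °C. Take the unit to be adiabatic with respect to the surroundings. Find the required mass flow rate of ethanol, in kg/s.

ṁ_c = 16.0 kg/s

Heat released by hot stream: Q = 25.8 × 0.850 × (250 − 194) = 1228.1 kJ/s
Energy balance on cold side (adiabatic exchanger): Q = ṁ_c·Cp_c·(T_c,out − T_c,in)
ṁ_c = 1228.1 / [2.44 × (61.9 − 30.5)] = 16.029 kg/s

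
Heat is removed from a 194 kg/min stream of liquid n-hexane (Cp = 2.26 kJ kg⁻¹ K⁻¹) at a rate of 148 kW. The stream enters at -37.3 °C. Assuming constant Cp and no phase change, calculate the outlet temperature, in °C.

T_out = -57.6 °C

Q = 148 kW = 8880 kJ/min
ΔT = Q/(ṁ·Cp) = 8880/(194×2.26) = 20.254 K
T_out = -37.3 − 20.254 = -57.554 °C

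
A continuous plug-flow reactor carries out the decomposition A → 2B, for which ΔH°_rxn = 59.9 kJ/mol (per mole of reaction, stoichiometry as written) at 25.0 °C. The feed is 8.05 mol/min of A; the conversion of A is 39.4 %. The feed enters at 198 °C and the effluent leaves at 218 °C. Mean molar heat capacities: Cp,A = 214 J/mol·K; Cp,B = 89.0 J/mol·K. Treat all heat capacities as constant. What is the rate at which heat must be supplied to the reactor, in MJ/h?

Q_in = 12.1 MJ/h

Extent of reaction ξ = 0.394 × 8.05 = 3.1717 mol/min
Reaction term: ξ·ΔH°_rxn = 3.1717 × 59.9 = 189.98 kJ/min
Sensible, feed 198→25 °C: -298.03 kJ/min
Outlet flows (mol/min): A 4.8783, B 6.3434
Sensible, products 25→218 °C: 310.44 kJ/min
Q = ΔH = 202.4 kJ/min = 3.3734 kW
Heat supplied = 12.144 MJ/h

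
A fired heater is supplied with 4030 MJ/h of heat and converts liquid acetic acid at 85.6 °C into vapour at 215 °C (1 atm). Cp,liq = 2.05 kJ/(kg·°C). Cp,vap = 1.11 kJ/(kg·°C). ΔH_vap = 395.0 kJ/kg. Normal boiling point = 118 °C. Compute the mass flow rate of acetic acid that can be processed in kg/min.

ṁ = 118 kg/min

Δh = 2.05×(118−85.6) + 395.0 + 1.11×(215−118) = 569.09 kJ/kg
Q = 4030 MJ/h = 1119.4 kJ/s = 67167 kJ/min
ṁ = Q/Δh = 67167 / 569.09 = 118.02 kg/min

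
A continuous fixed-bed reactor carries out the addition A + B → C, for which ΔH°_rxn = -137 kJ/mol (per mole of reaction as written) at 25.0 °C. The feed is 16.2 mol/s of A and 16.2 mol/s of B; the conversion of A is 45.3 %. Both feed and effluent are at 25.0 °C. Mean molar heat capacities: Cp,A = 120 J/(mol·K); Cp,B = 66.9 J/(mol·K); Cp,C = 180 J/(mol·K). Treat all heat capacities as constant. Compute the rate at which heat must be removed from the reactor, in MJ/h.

Q_out = 3620 MJ/h

Extent of reaction ξ = 0.453 × 16.2 = 7.3386 mol/s
Reaction term: ξ·ΔH°_rxn = 7.3386 × -137 = -1005.4 kJ/s
Q = ΔH = -1005.4 kJ/s = -1005.4 kW
Heat removed = 3619.4 MJ/h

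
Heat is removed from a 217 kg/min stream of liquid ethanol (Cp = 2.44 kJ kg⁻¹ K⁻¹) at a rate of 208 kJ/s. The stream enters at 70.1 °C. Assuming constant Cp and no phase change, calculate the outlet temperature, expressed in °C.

Q = 208 kJ/s = 12480 kJ/min
ΔT = Q/(ṁ·Cp) = 12480/(217×2.44) = 23.57 K
T_out = 70.1 − 23.57 = 46.53 °C

T_out = 46.5 °C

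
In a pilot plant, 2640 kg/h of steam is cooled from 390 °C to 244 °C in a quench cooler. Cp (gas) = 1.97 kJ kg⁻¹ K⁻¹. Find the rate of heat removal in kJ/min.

Q_c = 12700 kJ/min

Q = ṁ·Cp·ΔT = 2640 × 1.97 × (244 − 390) = -759320 kJ/h
Converting: 759320 / 3600 s = 210.92 kW
Cooling duty = 12655 kJ/min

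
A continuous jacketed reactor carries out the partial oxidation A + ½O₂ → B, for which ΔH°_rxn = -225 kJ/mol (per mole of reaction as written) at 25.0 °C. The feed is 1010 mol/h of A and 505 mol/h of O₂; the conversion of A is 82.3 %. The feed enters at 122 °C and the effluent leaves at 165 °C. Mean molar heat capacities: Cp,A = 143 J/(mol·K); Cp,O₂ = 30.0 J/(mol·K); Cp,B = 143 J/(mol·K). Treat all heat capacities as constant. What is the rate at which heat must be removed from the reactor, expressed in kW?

Q_out = 50.5 kW

Extent of reaction ξ = 0.823 × 1010 = 831.23 mol/h
Reaction term: ξ·ΔH°_rxn = 831.23 × -225 = -187030 kJ/h
Sensible, feed 122→25 °C: -15479 kJ/h
Outlet flows (mol/h): A 178.77, O₂ 89.385, B 831.23
Sensible, products 25→165 °C: 20596 kJ/h
Q = ΔH = -181910 kJ/h = -50.531 kW
Heat removed = 50.531 kW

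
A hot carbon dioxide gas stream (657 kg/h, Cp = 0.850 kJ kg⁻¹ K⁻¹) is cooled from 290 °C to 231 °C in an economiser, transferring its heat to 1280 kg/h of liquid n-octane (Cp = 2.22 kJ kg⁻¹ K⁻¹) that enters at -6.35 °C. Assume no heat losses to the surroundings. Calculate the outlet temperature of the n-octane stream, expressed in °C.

T_c,out = 5.25 °C

Heat released by hot stream: Q = 657 × 0.850 × (290 − 231) = 32949 kJ/h
Energy balance on cold side (adiabatic exchanger): Q = ṁ_c·Cp_c·(T_c,out − T_c,in)
T_c,out = -6.35 + 32949/(1280 × 2.22) = 5.2451 °C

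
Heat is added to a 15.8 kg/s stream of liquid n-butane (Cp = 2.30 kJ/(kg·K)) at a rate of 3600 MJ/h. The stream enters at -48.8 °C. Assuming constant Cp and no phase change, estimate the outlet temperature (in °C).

T_out = -21.3 °C

Q = 3600 MJ/h = 1000 kJ/s
ΔT = Q/(ṁ·Cp) = 1000/(15.8×2.30) = 27.518 K
T_out = -48.8 + 27.518 = -21.282 °C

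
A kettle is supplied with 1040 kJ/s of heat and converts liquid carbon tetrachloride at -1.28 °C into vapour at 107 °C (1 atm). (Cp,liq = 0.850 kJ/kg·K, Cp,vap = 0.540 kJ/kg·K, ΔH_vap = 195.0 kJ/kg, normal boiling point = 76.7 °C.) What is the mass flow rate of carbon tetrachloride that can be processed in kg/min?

Δh = 0.850×(76.7−-1.28) + 195.0 + 0.540×(107−76.7) = 277.65 kJ/kg
Q = 1040 kJ/s = 1040 kJ/s = 62400 kJ/min
ṁ = Q/Δh = 62400 / 277.65 = 224.75 kg/min

ṁ = 225 kg/min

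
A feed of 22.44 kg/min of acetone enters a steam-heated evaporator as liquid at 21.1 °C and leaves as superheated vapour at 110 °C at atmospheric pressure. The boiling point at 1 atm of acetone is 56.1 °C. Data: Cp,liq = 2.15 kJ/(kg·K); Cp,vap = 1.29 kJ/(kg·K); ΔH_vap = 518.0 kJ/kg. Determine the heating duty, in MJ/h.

Q = 892 MJ/h

liquid 21.1→56.1 °C: 75.25 kJ/kg
vaporisation at 56.1 °C: 518 kJ/kg
vapour 56.1→110 °C: 69.531 kJ/kg
Δh = 75.25 + 518 + 69.531 = 662.78 kJ/kg
Q = ṁ·Δh = 22.44 kg/min × 662.78 kJ/kg = 14873 kJ/min
|Q| = 247.88 kW = 892.37 MJ/h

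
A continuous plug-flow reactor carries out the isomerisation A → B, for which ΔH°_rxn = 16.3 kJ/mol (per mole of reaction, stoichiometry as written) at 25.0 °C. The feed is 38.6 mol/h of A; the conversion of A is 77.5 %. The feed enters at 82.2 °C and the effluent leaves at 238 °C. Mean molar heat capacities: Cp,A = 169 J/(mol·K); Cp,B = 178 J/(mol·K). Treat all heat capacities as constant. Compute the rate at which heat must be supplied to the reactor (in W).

Q_in = 434 W

Extent of reaction ξ = 0.775 × 38.6 = 29.915 mol/h
Reaction term: ξ·ΔH°_rxn = 29.915 × 16.3 = 487.61 kJ/h
Sensible, feed 82.2→25 °C: -373.14 kJ/h
Outlet flows (mol/h): A 8.685, B 29.915
Sensible, products 25→238 °C: 1446.8 kJ/h
Q = ΔH = 1561.3 kJ/h = 0.4337 kW
Heat supplied = 433.7 W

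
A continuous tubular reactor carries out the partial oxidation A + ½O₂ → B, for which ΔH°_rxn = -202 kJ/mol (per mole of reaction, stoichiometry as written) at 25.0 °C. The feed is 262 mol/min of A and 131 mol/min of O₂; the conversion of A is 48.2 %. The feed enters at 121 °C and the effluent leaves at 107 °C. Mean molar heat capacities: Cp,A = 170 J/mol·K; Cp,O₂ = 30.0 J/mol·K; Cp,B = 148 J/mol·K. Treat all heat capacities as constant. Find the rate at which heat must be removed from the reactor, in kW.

Q_out = 443 kW

Extent of reaction ξ = 0.482 × 262 = 126.28 mol/min
Reaction term: ξ·ΔH°_rxn = 126.28 × -202 = -25509 kJ/min
Sensible, feed 121→25 °C: -4653.1 kJ/min
Outlet flows (mol/min): A 135.72, O₂ 67.858, B 126.28
Sensible, products 25→107 °C: 3591.4 kJ/min
Q = ΔH = -26571 kJ/min = -442.85 kW
Heat removed = 442.85 kW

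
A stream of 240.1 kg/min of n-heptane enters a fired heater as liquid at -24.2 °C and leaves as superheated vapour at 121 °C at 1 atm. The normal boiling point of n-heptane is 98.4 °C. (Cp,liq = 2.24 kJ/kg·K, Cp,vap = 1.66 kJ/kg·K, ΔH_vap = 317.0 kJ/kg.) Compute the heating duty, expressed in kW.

liquid -24.2→98.4 °C: 274.62 kJ/kg
vaporisation at 98.4 °C: 317 kJ/kg
vapour 98.4→121 °C: 37.516 kJ/kg
Δh = 274.62 + 317 + 37.516 = 629.14 kJ/kg
Q = ṁ·Δh = 240.1 kg/min × 629.14 kJ/kg = 151060 kJ/min
|Q| = 2517.6 kW

Q = 2520 kW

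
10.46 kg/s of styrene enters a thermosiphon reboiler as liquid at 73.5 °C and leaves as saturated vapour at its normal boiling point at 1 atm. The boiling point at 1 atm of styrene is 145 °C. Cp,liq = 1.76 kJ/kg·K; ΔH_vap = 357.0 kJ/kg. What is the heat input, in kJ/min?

liquid 73.5→145 °C: 125.84 kJ/kg
vaporisation at 145 °C: 357 kJ/kg
Δh = 125.84 + 357 = 482.84 kJ/kg
Q = ṁ·Δh = 10.46 kg/s × 482.84 kJ/kg = 5050.5 kJ/s
|Q| = 5050.5 kW = 303030 kJ/min

Q = 303000 kJ/min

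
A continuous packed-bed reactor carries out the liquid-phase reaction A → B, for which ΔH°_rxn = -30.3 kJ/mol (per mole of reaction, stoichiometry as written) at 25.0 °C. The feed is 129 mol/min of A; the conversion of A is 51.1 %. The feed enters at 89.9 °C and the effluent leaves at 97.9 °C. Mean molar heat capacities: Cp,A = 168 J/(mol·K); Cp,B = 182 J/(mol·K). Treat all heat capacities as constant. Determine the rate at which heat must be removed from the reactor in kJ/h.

Extent of reaction ξ = 0.511 × 129 = 65.919 mol/min
Reaction term: ξ·ΔH°_rxn = 65.919 × -30.3 = -1997.3 kJ/min
Sensible, feed 89.9→25 °C: -1406.5 kJ/min
Outlet flows (mol/min): A 63.081, B 65.919
Sensible, products 25→97.9 °C: 1647.2 kJ/min
Q = ΔH = -1756.7 kJ/min = -29.278 kW
Heat removed = 105400 kJ/h

Q_out = 105000 kJ/h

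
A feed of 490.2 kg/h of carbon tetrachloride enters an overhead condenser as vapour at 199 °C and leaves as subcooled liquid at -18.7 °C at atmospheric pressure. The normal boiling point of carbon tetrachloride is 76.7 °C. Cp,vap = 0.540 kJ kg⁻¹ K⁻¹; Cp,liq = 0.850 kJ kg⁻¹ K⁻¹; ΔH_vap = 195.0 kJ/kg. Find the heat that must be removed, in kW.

vapour 199→76.7 °C: -66.042 kJ/kg
condensation at 76.7 °C: -195 kJ/kg
liquid 76.7→-18.7 °C: -81.09 kJ/kg
Δh = -66.042 + -195 + -81.09 = -342.13 kJ/kg
Q = ṁ·Δh = 490.2 kg/h × -342.13 kJ/kg = -167710 kJ/h
|Q| = 46.587 kW

Q_c = 46.6 kW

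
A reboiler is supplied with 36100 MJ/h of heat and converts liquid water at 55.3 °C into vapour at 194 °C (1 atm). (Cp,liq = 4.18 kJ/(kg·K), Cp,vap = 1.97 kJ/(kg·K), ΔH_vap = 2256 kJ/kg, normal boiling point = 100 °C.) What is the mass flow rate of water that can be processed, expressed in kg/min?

Δh = 4.18×(100−55.3) + 2256 + 1.97×(194−100) = 2628 kJ/kg
Q = 36100 MJ/h = 10028 kJ/s = 601670 kJ/min
ṁ = Q/Δh = 601670 / 2628 = 228.94 kg/min

ṁ = 229 kg/min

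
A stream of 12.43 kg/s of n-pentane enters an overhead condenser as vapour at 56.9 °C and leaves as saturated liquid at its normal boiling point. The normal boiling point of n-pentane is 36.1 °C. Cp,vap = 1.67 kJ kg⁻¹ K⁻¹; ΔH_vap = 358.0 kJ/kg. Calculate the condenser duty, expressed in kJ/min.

Q_c = 293000 kJ/min

vapour 56.9→36.1 °C: -34.736 kJ/kg
condensation at 36.1 °C: -358 kJ/kg
Δh = -34.736 + -358 = -392.74 kJ/kg
Q = ṁ·Δh = 12.43 kg/s × -392.74 kJ/kg = -4881.7 kJ/s
|Q| = 4881.7 kW = 292900 kJ/min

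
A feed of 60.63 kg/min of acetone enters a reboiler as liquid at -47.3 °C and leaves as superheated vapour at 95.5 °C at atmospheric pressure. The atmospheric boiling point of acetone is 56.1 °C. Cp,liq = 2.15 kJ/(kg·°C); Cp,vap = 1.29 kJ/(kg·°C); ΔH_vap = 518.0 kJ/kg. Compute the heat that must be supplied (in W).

liquid -47.3→56.1 °C: 222.31 kJ/kg
vaporisation at 56.1 °C: 518 kJ/kg
vapour 56.1→95.5 °C: 50.826 kJ/kg
Δh = 222.31 + 518 + 50.826 = 791.14 kJ/kg
Q = ṁ·Δh = 60.63 kg/min × 791.14 kJ/kg = 47967 kJ/min
|Q| = 799.44 kW = 799440 W

Q = 799000 W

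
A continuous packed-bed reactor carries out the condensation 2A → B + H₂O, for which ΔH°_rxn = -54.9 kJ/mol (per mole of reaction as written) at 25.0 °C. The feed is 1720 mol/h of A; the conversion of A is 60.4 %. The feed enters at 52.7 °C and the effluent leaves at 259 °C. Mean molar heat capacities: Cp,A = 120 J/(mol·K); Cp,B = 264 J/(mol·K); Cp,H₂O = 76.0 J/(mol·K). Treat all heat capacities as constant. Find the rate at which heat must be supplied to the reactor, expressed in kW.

Extent of reaction ξ = 0.604 × 1720 / 2 = 519.44 mol/h
Reaction term: ξ·ΔH°_rxn = 519.44 × -54.9 = -28517 kJ/h
Sensible, feed 52.7→25 °C: -5717.3 kJ/h
Outlet flows (mol/h): A 681.12, B 519.44, H₂O 519.44
Sensible, products 25→259 °C: 60452 kJ/h
Q = ΔH = 26218 kJ/h = 7.2828 kW
Heat supplied = 7.2828 kW

Q_in = 7.28 kW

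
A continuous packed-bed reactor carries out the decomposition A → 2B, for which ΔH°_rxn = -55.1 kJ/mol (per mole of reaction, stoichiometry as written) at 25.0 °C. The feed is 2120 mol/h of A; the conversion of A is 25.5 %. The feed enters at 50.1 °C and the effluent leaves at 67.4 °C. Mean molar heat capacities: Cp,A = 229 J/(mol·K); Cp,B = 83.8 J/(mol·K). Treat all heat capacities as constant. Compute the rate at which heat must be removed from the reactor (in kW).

Extent of reaction ξ = 0.255 × 2120 = 540.6 mol/h
Reaction term: ξ·ΔH°_rxn = 540.6 × -55.1 = -29787 kJ/h
Sensible, feed 50.1→25 °C: -12186 kJ/h
Outlet flows (mol/h): A 1579.4, B 1081.2
Sensible, products 25→67.4 °C: 19177 kJ/h
Q = ΔH = -22796 kJ/h = -6.3321 kW
Heat removed = 6.3321 kW

Q_out = 6.33 kW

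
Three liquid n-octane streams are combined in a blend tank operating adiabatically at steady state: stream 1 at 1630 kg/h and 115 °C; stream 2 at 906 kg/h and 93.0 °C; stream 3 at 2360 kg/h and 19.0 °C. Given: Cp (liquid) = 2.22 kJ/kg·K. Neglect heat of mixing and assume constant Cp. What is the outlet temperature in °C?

Adiabatic, steady state ⇒ Σ ṁᵢCp,ᵢ(T_out − Tᵢ) = 0
Σ ṁᵢCp,ᵢTᵢ = 1630×2.22×115 + 906×2.22×93.0 + 2360×2.22×19.0 = 702740
Σ ṁᵢCp,ᵢ = 1630×2.22 + 906×2.22 + 2360×2.22 = 10869
T_out = 702740 / 10869 = 64.654 °C

T_out = 64.7 °C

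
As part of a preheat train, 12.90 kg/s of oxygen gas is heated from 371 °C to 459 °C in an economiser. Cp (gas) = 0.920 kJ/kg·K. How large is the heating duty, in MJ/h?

Q = ṁ·Cp·ΔT = 12.90 × 0.920 × (459 − 371) = 1044.4 kJ/s
Heating duty = 3759.8 MJ/h

Q = 3760 MJ/h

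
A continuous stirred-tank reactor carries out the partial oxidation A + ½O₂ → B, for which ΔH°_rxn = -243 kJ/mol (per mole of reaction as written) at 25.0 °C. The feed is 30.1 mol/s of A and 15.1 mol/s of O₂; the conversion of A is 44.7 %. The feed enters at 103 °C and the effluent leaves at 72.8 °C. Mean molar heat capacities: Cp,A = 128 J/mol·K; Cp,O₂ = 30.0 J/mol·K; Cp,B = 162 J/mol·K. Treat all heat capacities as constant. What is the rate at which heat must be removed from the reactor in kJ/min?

Extent of reaction ξ = 0.447 × 30.1 = 13.455 mol/s
Reaction term: ξ·ΔH°_rxn = 13.455 × -243 = -3269.5 kJ/s
Sensible, feed 103→25 °C: -335.85 kJ/s
Outlet flows (mol/s): A 16.645, O₂ 8.3727, B 13.455
Sensible, products 25→72.8 °C: 218.04 kJ/s
Q = ΔH = -3387.3 kJ/s = -3387.3 kW
Heat removed = 203240 kJ/min

Q_out = 203000 kJ/min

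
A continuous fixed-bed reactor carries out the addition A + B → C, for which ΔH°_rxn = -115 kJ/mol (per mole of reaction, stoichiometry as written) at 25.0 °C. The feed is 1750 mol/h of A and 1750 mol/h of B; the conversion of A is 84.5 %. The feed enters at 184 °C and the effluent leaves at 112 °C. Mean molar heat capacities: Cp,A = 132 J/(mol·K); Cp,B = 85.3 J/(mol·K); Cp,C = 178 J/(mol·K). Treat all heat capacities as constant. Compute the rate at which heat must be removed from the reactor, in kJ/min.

Extent of reaction ξ = 0.845 × 1750 = 1478.8 mol/h
Reaction term: ξ·ΔH°_rxn = 1478.8 × -115 = -170060 kJ/h
Sensible, feed 184→25 °C: -60464 kJ/h
Outlet flows (mol/h): A 271.25, B 271.25, C 1478.8
Sensible, products 25→112 °C: 28028 kJ/h
Q = ΔH = -202490 kJ/h = -56.248 kW
Heat removed = 3374.9 kJ/min

Q_out = 3370 kJ/min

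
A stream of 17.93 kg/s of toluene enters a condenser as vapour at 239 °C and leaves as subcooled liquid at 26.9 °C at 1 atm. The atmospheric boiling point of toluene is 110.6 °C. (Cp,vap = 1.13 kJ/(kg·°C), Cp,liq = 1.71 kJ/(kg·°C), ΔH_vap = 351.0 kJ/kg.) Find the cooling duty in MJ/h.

vapour 239→110.6 °C: -145.09 kJ/kg
condensation at 110.6 °C: -351 kJ/kg
liquid 110.6→26.9 °C: -143.13 kJ/kg
Δh = -145.09 + -351 + -143.13 = -639.22 kJ/kg
Q = ṁ·Δh = 17.93 kg/s × -639.22 kJ/kg = -11461 kJ/s
|Q| = 11461 kW = 41260 MJ/h

Q_c = 41300 MJ/h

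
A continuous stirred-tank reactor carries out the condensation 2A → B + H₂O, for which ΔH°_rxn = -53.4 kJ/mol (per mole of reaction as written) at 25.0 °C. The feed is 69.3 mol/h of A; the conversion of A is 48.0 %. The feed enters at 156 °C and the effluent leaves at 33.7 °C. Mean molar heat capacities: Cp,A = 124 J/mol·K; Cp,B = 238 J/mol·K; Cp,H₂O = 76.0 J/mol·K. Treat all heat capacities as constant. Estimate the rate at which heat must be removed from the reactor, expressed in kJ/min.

Q_out = 32.2 kJ/min

Extent of reaction ξ = 0.480 × 69.3 / 2 = 16.632 mol/h
Reaction term: ξ·ΔH°_rxn = 16.632 × -53.4 = -888.15 kJ/h
Sensible, feed 156→25 °C: -1125.7 kJ/h
Outlet flows (mol/h): A 36.036, B 16.632, H₂O 16.632
Sensible, products 25→33.7 °C: 84.311 kJ/h
Q = ΔH = -1929.5 kJ/h = -0.53599 kW
Heat removed = 32.159 kJ/min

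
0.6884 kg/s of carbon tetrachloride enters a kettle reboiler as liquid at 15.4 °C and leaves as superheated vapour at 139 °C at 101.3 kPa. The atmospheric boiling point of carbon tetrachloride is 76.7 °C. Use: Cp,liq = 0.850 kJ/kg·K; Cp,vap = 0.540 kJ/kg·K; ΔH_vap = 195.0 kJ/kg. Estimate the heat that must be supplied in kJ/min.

liquid 15.4→76.7 °C: 52.105 kJ/kg
vaporisation at 76.7 °C: 195 kJ/kg
vapour 76.7→139 °C: 33.642 kJ/kg
Δh = 52.105 + 195 + 33.642 = 280.75 kJ/kg
Q = ṁ·Δh = 0.6884 kg/s × 280.75 kJ/kg = 193.27 kJ/s
|Q| = 193.27 kW = 11596 kJ/min

Q = 11600 kJ/min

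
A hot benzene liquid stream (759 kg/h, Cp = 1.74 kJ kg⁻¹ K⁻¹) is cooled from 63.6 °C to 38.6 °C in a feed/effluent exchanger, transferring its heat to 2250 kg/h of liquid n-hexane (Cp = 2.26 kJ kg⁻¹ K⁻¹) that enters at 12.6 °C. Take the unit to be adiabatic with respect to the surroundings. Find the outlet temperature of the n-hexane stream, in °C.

Heat released by hot stream: Q = 759 × 1.74 × (63.6 − 38.6) = 33016 kJ/h
Energy balance on cold side (adiabatic exchanger): Q = ṁ_c·Cp_c·(T_c,out − T_c,in)
T_c,out = 12.6 + 33016/(2250 × 2.26) = 19.093 °C

T_c,out = 19.1 °C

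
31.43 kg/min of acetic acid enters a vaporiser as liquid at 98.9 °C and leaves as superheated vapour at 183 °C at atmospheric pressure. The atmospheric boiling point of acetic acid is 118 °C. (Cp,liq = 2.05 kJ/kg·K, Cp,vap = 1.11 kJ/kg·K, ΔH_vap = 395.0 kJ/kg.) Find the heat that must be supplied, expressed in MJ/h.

liquid 98.9→118 °C: 39.155 kJ/kg
vaporisation at 118 °C: 395 kJ/kg
vapour 118→183 °C: 72.15 kJ/kg
Δh = 39.155 + 395 + 72.15 = 506.31 kJ/kg
Q = ṁ·Δh = 31.43 kg/min × 506.31 kJ/kg = 15913 kJ/min
|Q| = 265.22 kW = 954.79 MJ/h

Q = 955 MJ/h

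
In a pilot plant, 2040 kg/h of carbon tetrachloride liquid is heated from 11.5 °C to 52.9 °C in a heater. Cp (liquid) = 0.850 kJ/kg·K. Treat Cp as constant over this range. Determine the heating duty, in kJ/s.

Q = ṁ·Cp·ΔT = 2040 × 0.850 × (52.9 − 11.5) = 71788 kJ/h
Converting: 71788 / 3600 s = 19.941 kW

Q = 19.9 kJ/s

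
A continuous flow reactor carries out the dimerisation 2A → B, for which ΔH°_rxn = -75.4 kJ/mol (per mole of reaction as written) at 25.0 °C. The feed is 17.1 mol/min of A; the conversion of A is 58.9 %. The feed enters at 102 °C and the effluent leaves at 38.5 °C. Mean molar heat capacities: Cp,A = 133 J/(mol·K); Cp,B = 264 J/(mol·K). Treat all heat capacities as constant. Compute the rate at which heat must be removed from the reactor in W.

Q_out = 8740 W

Extent of reaction ξ = 0.589 × 17.1 / 2 = 5.0359 mol/min
Reaction term: ξ·ΔH°_rxn = 5.0359 × -75.4 = -379.71 kJ/min
Sensible, feed 102→25 °C: -175.12 kJ/min
Outlet flows (mol/min): A 7.0281, B 5.0359
Sensible, products 25→38.5 °C: 30.567 kJ/min
Q = ΔH = -524.26 kJ/min = -8.7377 kW
Heat removed = 8737.7 W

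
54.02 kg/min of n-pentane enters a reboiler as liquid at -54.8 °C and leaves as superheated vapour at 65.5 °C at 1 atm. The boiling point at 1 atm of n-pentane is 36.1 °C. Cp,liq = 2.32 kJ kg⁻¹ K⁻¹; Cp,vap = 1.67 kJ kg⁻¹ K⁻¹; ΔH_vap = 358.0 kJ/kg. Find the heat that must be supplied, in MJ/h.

Q = 2000 MJ/h

liquid -54.8→36.1 °C: 210.89 kJ/kg
vaporisation at 36.1 °C: 358 kJ/kg
vapour 36.1→65.5 °C: 49.098 kJ/kg
Δh = 210.89 + 358 + 49.098 = 617.99 kJ/kg
Q = ṁ·Δh = 54.02 kg/min × 617.99 kJ/kg = 33384 kJ/min
|Q| = 556.39 kW = 2003 MJ/h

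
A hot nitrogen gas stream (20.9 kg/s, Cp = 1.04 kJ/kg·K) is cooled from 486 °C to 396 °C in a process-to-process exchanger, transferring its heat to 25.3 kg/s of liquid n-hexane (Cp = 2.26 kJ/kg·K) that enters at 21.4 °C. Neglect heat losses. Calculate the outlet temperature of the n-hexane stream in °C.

Heat released by hot stream: Q = 20.9 × 1.04 × (486 − 396) = 1956.2 kJ/s
Energy balance on cold side (adiabatic exchanger): Q = ṁ_c·Cp_c·(T_c,out − T_c,in)
T_c,out = 21.4 + 1956.2/(25.3 × 2.26) = 55.613 °C

T_c,out = 55.6 °C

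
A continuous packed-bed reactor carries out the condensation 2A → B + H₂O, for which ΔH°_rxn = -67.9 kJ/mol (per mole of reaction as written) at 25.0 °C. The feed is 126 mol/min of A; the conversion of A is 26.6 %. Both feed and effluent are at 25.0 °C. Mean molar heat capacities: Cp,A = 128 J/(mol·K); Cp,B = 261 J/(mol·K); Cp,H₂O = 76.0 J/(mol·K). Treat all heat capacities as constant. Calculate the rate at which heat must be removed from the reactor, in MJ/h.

Extent of reaction ξ = 0.266 × 126 / 2 = 16.758 mol/min
Reaction term: ξ·ΔH°_rxn = 16.758 × -67.9 = -1137.9 kJ/min
Q = ΔH = -1137.9 kJ/min = -18.964 kW
Heat removed = 68.272 MJ/h

Q_out = 68.3 MJ/h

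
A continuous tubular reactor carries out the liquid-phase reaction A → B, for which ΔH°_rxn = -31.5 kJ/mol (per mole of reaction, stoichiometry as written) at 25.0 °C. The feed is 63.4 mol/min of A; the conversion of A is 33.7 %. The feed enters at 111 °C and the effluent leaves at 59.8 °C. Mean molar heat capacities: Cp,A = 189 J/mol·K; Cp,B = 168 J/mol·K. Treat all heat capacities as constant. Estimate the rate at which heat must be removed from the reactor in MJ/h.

Q_out = 78.1 MJ/h

Extent of reaction ξ = 0.337 × 63.4 = 21.366 mol/min
Reaction term: ξ·ΔH°_rxn = 21.366 × -31.5 = -673.02 kJ/min
Sensible, feed 111→25 °C: -1030.5 kJ/min
Outlet flows (mol/min): A 42.034, B 21.366
Sensible, products 25→59.8 °C: 401.38 kJ/min
Q = ΔH = -1302.1 kJ/min = -21.702 kW
Heat removed = 78.129 MJ/h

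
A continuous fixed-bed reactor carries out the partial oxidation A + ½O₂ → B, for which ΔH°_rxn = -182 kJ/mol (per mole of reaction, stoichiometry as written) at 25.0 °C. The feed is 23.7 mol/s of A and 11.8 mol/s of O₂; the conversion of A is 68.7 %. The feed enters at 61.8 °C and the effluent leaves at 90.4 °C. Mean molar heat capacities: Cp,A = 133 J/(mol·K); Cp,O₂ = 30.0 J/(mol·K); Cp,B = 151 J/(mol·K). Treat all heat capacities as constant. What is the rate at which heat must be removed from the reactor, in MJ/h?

Q_out = 10300 MJ/h

Extent of reaction ξ = 0.687 × 23.7 = 16.282 mol/s
Reaction term: ξ·ΔH°_rxn = 16.282 × -182 = -2963.3 kJ/s
Sensible, feed 61.8→25 °C: -129.02 kJ/s
Outlet flows (mol/s): A 7.4181, O₂ 3.6591, B 16.282
Sensible, products 25→90.4 °C: 232.49 kJ/s
Q = ΔH = -2859.8 kJ/s = -2859.8 kW
Heat removed = 10295 MJ/h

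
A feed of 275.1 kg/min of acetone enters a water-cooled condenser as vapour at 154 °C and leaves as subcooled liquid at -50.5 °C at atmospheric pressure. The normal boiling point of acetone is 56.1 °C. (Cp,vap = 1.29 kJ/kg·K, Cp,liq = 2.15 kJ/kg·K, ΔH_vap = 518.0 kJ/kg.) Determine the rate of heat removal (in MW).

Q_c = 4.00 MW

vapour 154→56.1 °C: -126.29 kJ/kg
condensation at 56.1 °C: -518 kJ/kg
liquid 56.1→-50.5 °C: -229.19 kJ/kg
Δh = -126.29 + -518 + -229.19 = -873.48 kJ/kg
Q = ṁ·Δh = 275.1 kg/min × -873.48 kJ/kg = -240290 kJ/min
|Q| = 4004.9 kW = 4.0049 MW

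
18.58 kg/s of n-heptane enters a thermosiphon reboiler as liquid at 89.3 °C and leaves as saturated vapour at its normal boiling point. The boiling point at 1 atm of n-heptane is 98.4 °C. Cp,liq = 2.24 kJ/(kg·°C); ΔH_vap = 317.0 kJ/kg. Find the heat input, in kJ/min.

Q = 376000 kJ/min

liquid 89.3→98.4 °C: 20.384 kJ/kg
vaporisation at 98.4 °C: 317 kJ/kg
Δh = 20.384 + 317 = 337.38 kJ/kg
Q = ṁ·Δh = 18.58 kg/s × 337.38 kJ/kg = 6268.6 kJ/s
|Q| = 6268.6 kW = 376120 kJ/min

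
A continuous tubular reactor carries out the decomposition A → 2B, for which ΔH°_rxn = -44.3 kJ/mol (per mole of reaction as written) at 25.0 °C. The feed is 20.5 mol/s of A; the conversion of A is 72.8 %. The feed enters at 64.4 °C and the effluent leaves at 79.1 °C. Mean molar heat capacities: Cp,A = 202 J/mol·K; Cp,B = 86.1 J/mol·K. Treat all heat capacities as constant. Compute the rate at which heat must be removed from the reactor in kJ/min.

Extent of reaction ξ = 0.728 × 20.5 = 14.924 mol/s
Reaction term: ξ·ΔH°_rxn = 14.924 × -44.3 = -661.13 kJ/s
Sensible, feed 64.4→25 °C: -163.16 kJ/s
Outlet flows (mol/s): A 5.576, B 29.848
Sensible, products 25→79.1 °C: 199.97 kJ/s
Q = ΔH = -624.32 kJ/s = -624.32 kW
Heat removed = 37459 kJ/min

Q_out = 37500 kJ/min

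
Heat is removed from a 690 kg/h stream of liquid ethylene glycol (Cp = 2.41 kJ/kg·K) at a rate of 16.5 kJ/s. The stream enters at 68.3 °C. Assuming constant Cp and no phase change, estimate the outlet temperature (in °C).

T_out = 32.6 °C

Q = 16.5 kJ/s = 59400 kJ/h
ΔT = Q/(ṁ·Cp) = 59400/(690×2.41) = 35.721 K
T_out = 68.3 − 35.721 = 32.579 °C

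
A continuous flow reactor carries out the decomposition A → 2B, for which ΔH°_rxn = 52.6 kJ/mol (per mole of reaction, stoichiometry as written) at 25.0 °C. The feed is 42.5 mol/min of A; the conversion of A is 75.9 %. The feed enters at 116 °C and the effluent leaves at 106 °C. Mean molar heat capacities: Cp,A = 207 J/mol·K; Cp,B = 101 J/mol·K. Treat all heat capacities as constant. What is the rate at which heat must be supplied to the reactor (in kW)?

Q_in = 26.6 kW

Extent of reaction ξ = 0.759 × 42.5 = 32.258 mol/min
Reaction term: ξ·ΔH°_rxn = 32.258 × 52.6 = 1696.7 kJ/min
Sensible, feed 116→25 °C: -800.57 kJ/min
Outlet flows (mol/min): A 10.242, B 64.515
Sensible, products 25→106 °C: 699.53 kJ/min
Q = ΔH = 1595.7 kJ/min = 26.595 kW
Heat supplied = 26.595 kW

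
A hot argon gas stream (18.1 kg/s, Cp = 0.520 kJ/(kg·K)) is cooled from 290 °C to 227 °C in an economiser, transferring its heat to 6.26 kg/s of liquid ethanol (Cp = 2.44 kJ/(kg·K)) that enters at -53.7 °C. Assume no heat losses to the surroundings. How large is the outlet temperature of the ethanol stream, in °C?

Heat released by hot stream: Q = 18.1 × 0.520 × (290 − 227) = 592.96 kJ/s
Energy balance on cold side (adiabatic exchanger): Q = ṁ_c·Cp_c·(T_c,out − T_c,in)
T_c,out = -53.7 + 592.96/(6.26 × 2.44) = -14.88 °C

T_c,out = -14.9 °C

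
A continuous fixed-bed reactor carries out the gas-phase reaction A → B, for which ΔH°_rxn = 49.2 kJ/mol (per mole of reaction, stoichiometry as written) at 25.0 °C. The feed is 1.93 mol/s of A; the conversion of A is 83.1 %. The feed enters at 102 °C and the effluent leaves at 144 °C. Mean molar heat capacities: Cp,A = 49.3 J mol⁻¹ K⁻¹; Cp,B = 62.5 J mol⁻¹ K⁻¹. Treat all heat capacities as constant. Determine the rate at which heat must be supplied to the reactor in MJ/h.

Q_in = 308 MJ/h

Extent of reaction ξ = 0.831 × 1.93 = 1.6038 mol/s
Reaction term: ξ·ΔH°_rxn = 1.6038 × 49.2 = 78.908 kJ/s
Sensible, feed 102→25 °C: -7.3265 kJ/s
Outlet flows (mol/s): A 0.32617, B 1.6038
Sensible, products 25→144 °C: 13.842 kJ/s
Q = ΔH = 85.424 kJ/s = 85.424 kW
Heat supplied = 307.53 MJ/h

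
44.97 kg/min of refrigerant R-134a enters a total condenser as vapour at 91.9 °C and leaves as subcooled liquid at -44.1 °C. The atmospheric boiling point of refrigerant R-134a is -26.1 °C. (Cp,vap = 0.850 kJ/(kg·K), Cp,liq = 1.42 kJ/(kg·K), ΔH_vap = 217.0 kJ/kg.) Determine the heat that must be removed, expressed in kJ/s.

vapour 91.9→-26.1 °C: -100.3 kJ/kg
condensation at -26.1 °C: -217 kJ/kg
liquid -26.1→-44.1 °C: -25.56 kJ/kg
Δh = -100.3 + -217 + -25.56 = -342.86 kJ/kg
Q = ṁ·Δh = 44.97 kg/min × -342.86 kJ/kg = -15418 kJ/min
|Q| = 256.97 kW

Q_c = 257 kJ/s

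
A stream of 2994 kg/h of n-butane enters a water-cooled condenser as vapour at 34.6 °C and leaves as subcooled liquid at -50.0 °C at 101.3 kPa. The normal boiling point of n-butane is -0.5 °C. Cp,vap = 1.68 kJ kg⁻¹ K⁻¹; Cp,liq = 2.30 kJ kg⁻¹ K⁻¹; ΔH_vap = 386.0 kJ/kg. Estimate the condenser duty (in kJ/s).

Q_c = 465 kJ/s

vapour 34.6→-0.5 °C: -58.968 kJ/kg
condensation at -0.5 °C: -386 kJ/kg
liquid -0.5→-50.0 °C: -113.85 kJ/kg
Δh = -58.968 + -386 + -113.85 = -558.82 kJ/kg
Q = ṁ·Δh = 2994 kg/h × -558.82 kJ/kg = -1.6731e+06 kJ/h
|Q| = 464.75 kW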